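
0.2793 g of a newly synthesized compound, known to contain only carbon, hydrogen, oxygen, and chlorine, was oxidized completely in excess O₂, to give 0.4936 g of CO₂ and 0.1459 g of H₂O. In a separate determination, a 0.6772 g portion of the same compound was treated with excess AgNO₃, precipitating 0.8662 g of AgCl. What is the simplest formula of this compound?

mol C = 0.4936 g CO₂ ÷ 44.009 g/mol = 0.011216 mol
mol H = 2 × 0.1459 g H₂O ÷ 18.015 g/mol = 0.016198 mol
From the AgCl data: mol Cl per gram of compound = (0.8662 ÷ 143.318) ÷ 0.6772 = 0.0089248 mol/g, so in the 0.2793 g combustion sample mol Cl = 0.0024927 mol
mass O = 0.2793 − (0.13471 + 0.016327 + 0.088367) = 0.039892 g → mol O = 0.039892 ÷ 15.999 = 0.0024934 mol
Divide by the smallest (0.0024927 mol): C 4.499, H 6.498, Cl 1.000, O 1.000
Multiplying each by 2 gives whole numbers: C 9.00, H 13.00, Cl 2.00, O 2.00

C9H13Cl2O2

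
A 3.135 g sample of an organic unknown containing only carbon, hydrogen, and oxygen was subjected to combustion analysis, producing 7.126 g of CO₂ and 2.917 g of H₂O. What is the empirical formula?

C3H6O

mol C = 7.126 g CO₂ ÷ 44.009 g/mol = 0.16192 mol
mol H = 2 × 2.917 g H₂O ÷ 18.015 g/mol = 0.32384 mol
mass O = 3.135 − (1.9448 + 0.32643) = 0.86373 g → mol O = 0.86373 ÷ 15.999 = 0.053986 mol
Divide by the smallest (0.053986 mol): C 2.999, H 5.999, O 1.000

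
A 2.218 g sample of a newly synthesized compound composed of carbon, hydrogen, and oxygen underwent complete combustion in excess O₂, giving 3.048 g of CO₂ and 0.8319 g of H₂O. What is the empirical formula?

mol C = 3.048 g CO₂ ÷ 44.009 g/mol = 0.069259 mol
mol H = 2 × 0.8319 g H₂O ÷ 18.015 g/mol = 0.092356 mol
mass O = 2.218 − (0.83186 + 0.093095) = 1.2930 g → mol O = 1.2930 ÷ 15.999 = 0.080820 mol
Divide by the smallest (0.069259 mol): C 1.000, H 1.334, O 1.167
Multiplying each by 6 gives whole numbers: C 6.00, H 8.00, O 7.00

C6H8O7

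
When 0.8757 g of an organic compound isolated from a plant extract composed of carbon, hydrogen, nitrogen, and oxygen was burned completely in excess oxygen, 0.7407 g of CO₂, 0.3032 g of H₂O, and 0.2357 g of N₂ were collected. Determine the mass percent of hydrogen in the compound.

mol C = 0.7407 g CO₂ ÷ 44.009 g/mol = 0.016831 mol
mol H = 2 × 0.3032 g H₂O ÷ 18.015 g/mol = 0.033661 mol
mol N = 2 × 0.2357 g N₂ ÷ 28.014 g/mol = 0.016827 mol
mass O = 0.8757 − (0.20215 + 0.033930 + 0.23570) = 0.40392 g → mol O = 0.40392 ÷ 15.999 = 0.025246 mol
mass % H = 0.033930 g ÷ 0.8757 g × 100%

3.87%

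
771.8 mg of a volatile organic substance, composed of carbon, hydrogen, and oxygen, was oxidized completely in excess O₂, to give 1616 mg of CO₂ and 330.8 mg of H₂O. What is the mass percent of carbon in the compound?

57.14%

mol C = 1.616 g CO₂ ÷ 44.009 g/mol = 0.036720 mol
mol H = 2 × 0.3308 g H₂O ÷ 18.015 g/mol = 0.036725 mol
mass O = 0.7718 − (0.44104 + 0.037019) = 0.29374 g → mol O = 0.29374 ÷ 15.999 = 0.018360 mol
mass % C = 0.44104 g ÷ 0.7718 g × 100%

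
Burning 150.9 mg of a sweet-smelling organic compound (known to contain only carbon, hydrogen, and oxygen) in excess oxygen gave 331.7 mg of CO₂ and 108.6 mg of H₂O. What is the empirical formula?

C5H8O2

mol C = 0.3317 g CO₂ ÷ 44.009 g/mol = 0.0075371 mol
mol H = 2 × 0.1086 g H₂O ÷ 18.015 g/mol = 0.012057 mol
mass O = 0.1509 − (0.090528 + 0.012153) = 0.048219 g → mol O = 0.048219 ÷ 15.999 = 0.0030139 mol
Divide by the smallest (0.0030139 mol): C 2.501, H 4.000, O 1.000
Multiplying each by 2 gives whole numbers: C 5.00, H 8.00, O 2.00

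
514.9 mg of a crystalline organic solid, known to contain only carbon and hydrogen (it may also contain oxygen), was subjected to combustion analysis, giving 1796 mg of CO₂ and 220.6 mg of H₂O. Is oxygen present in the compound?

no

mol C = 1.796 g CO₂ ÷ 44.009 g/mol = 0.040810 mol
mol H = 2 × 0.2206 g H₂O ÷ 18.015 g/mol = 0.024491 mol
C and H together account for 0.51485 g — essentially the entire 0.5149 g sample — so the compound contains no oxygen.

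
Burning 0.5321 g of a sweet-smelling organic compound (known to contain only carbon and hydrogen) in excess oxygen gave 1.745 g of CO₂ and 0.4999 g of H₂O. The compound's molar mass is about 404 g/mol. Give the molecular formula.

C30H42

mol C = 1.745 g CO₂ ÷ 44.009 g/mol = 0.039651 mol
mol H = 2 × 0.4999 g H₂O ÷ 18.015 g/mol = 0.055498 mol
Divide by the smallest (0.039651 mol): C 1.000, H 1.400
Multiplying each by 5 gives whole numbers: C 5.00, H 7.00
Empirical formula: C5H7
Empirical-formula mass = 67.11 g/mol; 404 ÷ 67.11 ≈ 6, so the molecular formula is C30H42.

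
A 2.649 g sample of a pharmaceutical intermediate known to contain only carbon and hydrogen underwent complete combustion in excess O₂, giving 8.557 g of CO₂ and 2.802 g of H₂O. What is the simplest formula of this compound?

C5H8

mol C = 8.557 g CO₂ ÷ 44.009 g/mol = 0.19444 mol
mol H = 2 × 2.802 g H₂O ÷ 18.015 g/mol = 0.31107 mol
Divide by the smallest (0.19444 mol): C 1.000, H 1.600
Multiplying each by 5 gives whole numbers: C 5.00, H 8.00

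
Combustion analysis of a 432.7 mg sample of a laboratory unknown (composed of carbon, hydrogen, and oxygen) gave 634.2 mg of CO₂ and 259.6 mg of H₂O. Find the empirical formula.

CH2O

mol C = 0.6342 g CO₂ ÷ 44.009 g/mol = 0.014411 mol
mol H = 2 × 0.2596 g H₂O ÷ 18.015 g/mol = 0.028820 mol
mass O = 0.4327 − (0.17309 + 0.029051) = 0.23056 g → mol O = 0.23056 ÷ 15.999 = 0.014411 mol
Divide by the smallest (0.014411 mol): C 1.000, H 2.000, O 1.000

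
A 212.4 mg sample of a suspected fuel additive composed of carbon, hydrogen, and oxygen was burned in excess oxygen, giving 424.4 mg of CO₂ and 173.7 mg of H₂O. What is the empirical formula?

mol C = 0.4244 g CO₂ ÷ 44.009 g/mol = 0.0096435 mol
mol H = 2 × 0.1737 g H₂O ÷ 18.015 g/mol = 0.019284 mol
mass O = 0.2124 − (0.11583 + 0.019438) = 0.077134 g → mol O = 0.077134 ÷ 15.999 = 0.0048212 mol
Divide by the smallest (0.0048212 mol): C 2.000, H 4.000, O 1.000

C2H4O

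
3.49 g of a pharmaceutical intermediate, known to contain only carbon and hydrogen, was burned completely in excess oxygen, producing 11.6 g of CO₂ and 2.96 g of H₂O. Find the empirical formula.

C4H5

mol C = 11.6 g CO₂ ÷ 44.009 g/mol = 0.2636 mol
mol H = 2 × 2.96 g H₂O ÷ 18.015 g/mol = 0.3286 mol
Divide by the smallest (0.2636 mol): C 1.000, H 1.247
Multiplying each by 4 gives whole numbers: C 4.00, H 4.99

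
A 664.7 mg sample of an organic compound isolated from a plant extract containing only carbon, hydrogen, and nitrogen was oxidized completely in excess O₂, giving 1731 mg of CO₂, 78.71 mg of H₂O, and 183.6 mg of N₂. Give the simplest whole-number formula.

mol C = 1.731 g CO₂ ÷ 44.009 g/mol = 0.039333 mol
mol H = 2 × 0.07871 g H₂O ÷ 18.015 g/mol = 0.0087383 mol
mol N = 2 × 0.1836 g N₂ ÷ 28.014 g/mol = 0.013108 mol
Divide by the smallest (0.0087383 mol): C 4.501, H 1.000, N 1.500
Multiplying each by 2 gives whole numbers: C 9.00, H 2.00, N 3.00

C9H2N3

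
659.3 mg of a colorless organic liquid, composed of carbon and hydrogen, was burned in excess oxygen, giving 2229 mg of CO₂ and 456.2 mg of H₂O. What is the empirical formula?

mol C = 2.229 g CO₂ ÷ 44.009 g/mol = 0.050649 mol
mol H = 2 × 0.4562 g H₂O ÷ 18.015 g/mol = 0.050647 mol
Divide by the smallest (0.050647 mol): C 1.000, H 1.000

CH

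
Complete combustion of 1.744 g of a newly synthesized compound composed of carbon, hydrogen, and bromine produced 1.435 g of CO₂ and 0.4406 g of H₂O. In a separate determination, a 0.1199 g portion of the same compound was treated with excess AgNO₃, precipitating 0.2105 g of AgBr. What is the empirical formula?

mol C = 1.435 g CO₂ ÷ 44.009 g/mol = 0.032607 mol
mol H = 2 × 0.4406 g H₂O ÷ 18.015 g/mol = 0.048915 mol
From the AgBr data: mol Br per gram of compound = (0.2105 ÷ 187.772) ÷ 0.1199 = 0.0093498 mol/g, so in the 1.744 g combustion sample mol Br = 0.016306 mol
Divide by the smallest (0.016306 mol): C 2.000, H 3.000, Br 1.000

C2H3Br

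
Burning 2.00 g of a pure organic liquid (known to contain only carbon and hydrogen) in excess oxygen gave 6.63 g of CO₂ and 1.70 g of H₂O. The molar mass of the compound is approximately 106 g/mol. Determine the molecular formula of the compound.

mol C = 6.63 g CO₂ ÷ 44.009 g/mol = 0.1507 mol
mol H = 2 × 1.70 g H₂O ÷ 18.015 g/mol = 0.1887 mol
Divide by the smallest (0.1507 mol): C 1.000, H 1.253
Multiplying each by 4 gives whole numbers: C 4.00, H 5.01
Empirical formula: C4H5
Empirical-formula mass = 53.08 g/mol; 106 ÷ 53.08 ≈ 2, so the molecular formula is C8H10.

C8H10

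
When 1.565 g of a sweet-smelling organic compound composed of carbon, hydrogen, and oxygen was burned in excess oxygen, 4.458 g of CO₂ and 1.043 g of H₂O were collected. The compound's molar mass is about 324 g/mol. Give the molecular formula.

C21H24O3

mol C = 4.458 g CO₂ ÷ 44.009 g/mol = 0.10130 mol
mol H = 2 × 1.043 g H₂O ÷ 18.015 g/mol = 0.11579 mol
mass O = 1.565 − (1.2167 + 0.11672) = 0.23160 g → mol O = 0.23160 ÷ 15.999 = 0.014476 mol
Divide by the smallest (0.014476 mol): C 6.998, H 7.999, O 1.000
Empirical formula: C7H8O
Empirical-formula mass = 108.14 g/mol; 324 ÷ 108.14 ≈ 3, so the molecular formula is C21H24O3.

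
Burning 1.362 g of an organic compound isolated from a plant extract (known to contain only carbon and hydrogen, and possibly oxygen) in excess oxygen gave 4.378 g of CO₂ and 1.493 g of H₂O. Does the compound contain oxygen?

no

mol C = 4.378 g CO₂ ÷ 44.009 g/mol = 0.099480 mol
mol H = 2 × 1.493 g H₂O ÷ 18.015 g/mol = 0.16575 mol
C and H together account for 1.3619 g — essentially the entire 1.362 g sample — so the compound contains no oxygen.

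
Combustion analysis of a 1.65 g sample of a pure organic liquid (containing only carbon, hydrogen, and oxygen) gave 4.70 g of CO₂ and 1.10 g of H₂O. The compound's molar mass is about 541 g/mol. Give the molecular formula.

C35H40O5

mol C = 4.70 g CO₂ ÷ 44.009 g/mol = 0.1068 mol
mol H = 2 × 1.10 g H₂O ÷ 18.015 g/mol = 0.1221 mol
mass O = 1.65 − (1.283 + 0.1231) = 0.2442 g → mol O = 0.2442 ÷ 15.999 = 0.01526 mol
Divide by the smallest (0.01526 mol): C 6.998, H 8.002, O 1.000
Empirical formula: C7H8O
Empirical-formula mass = 108.14 g/mol; 541 ÷ 108.14 ≈ 5, so the molecular formula is C35H40O5.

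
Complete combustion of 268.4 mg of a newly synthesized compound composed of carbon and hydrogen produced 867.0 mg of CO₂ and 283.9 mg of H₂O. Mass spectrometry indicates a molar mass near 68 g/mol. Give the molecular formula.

mol C = 0.8670 g CO₂ ÷ 44.009 g/mol = 0.019701 mol
mol H = 2 × 0.2839 g H₂O ÷ 18.015 g/mol = 0.031518 mol
Divide by the smallest (0.019701 mol): C 1.000, H 1.600
Multiplying each by 5 gives whole numbers: C 5.00, H 8.00
Empirical formula: C5H8
Empirical-formula mass = 68.12 g/mol; 68 ÷ 68.12 ≈ 1, so the molecular formula is C5H8.

C5H8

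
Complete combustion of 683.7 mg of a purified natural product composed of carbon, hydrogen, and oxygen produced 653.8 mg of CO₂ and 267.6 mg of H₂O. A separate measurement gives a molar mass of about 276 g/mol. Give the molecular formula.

mol C = 0.6538 g CO₂ ÷ 44.009 g/mol = 0.014856 mol
mol H = 2 × 0.2676 g H₂O ÷ 18.015 g/mol = 0.029709 mol
mass O = 0.6837 − (0.17844 + 0.029946) = 0.47532 g → mol O = 0.47532 ÷ 15.999 = 0.029709 mol
Divide by the smallest (0.014856 mol): C 1.000, H 2.000, O 2.000
Empirical formula: CH2O2
Empirical-formula mass = 46.02 g/mol; 276 ÷ 46.02 ≈ 6, so the molecular formula is C6H12O12.

C6H12O12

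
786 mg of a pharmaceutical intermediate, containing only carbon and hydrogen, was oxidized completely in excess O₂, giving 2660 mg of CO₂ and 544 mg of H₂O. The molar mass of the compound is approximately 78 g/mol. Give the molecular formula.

mol C = 2.66 g CO₂ ÷ 44.009 g/mol = 0.06044 mol
mol H = 2 × 0.544 g H₂O ÷ 18.015 g/mol = 0.06039 mol
Divide by the smallest (0.06039 mol): C 1.001, H 1.000
Empirical formula: CH
Empirical-formula mass = 13.02 g/mol; 78 ÷ 13.02 ≈ 6, so the molecular formula is C6H6.

C6H6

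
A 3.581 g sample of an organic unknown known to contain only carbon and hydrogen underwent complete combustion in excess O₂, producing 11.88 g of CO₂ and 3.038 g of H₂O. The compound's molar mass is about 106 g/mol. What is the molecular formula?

C8H10

mol C = 11.88 g CO₂ ÷ 44.009 g/mol = 0.26994 mol
mol H = 2 × 3.038 g H₂O ÷ 18.015 g/mol = 0.33727 mol
Divide by the smallest (0.26994 mol): C 1.000, H 1.249
Multiplying each by 4 gives whole numbers: C 4.00, H 5.00
Empirical formula: C4H5
Empirical-formula mass = 53.08 g/mol; 106 ÷ 53.08 ≈ 2, so the molecular formula is C8H10.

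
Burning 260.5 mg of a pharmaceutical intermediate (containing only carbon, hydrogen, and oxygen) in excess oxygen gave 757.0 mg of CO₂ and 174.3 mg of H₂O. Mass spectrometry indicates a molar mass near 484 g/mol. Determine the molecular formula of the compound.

mol C = 0.7570 g CO₂ ÷ 44.009 g/mol = 0.017201 mol
mol H = 2 × 0.1743 g H₂O ÷ 18.015 g/mol = 0.019351 mol
mass O = 0.2605 − (0.20660 + 0.019505) = 0.034393 g → mol O = 0.034393 ÷ 15.999 = 0.0021497 mol
Divide by the smallest (0.0021497 mol): C 8.002, H 9.001, O 1.000
Empirical formula: C8H9O
Empirical-formula mass = 121.16 g/mol; 484 ÷ 121.16 ≈ 4, so the molecular formula is C32H36O4.

C32H36O4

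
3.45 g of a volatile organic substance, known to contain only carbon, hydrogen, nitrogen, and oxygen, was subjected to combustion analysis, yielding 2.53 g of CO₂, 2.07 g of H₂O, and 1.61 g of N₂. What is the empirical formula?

mol C = 2.53 g CO₂ ÷ 44.009 g/mol = 0.05749 mol
mol H = 2 × 2.07 g H₂O ÷ 18.015 g/mol = 0.2298 mol
mol N = 2 × 1.61 g N₂ ÷ 28.014 g/mol = 0.1149 mol
mass O = 3.45 − (0.6905 + 0.2316 + 1.610) = 0.9179 g → mol O = 0.9179 ÷ 15.999 = 0.05737 mol
Divide by the smallest (0.05737 mol): C 1.002, H 4.006, N 2.004, O 1.000

CH4N2O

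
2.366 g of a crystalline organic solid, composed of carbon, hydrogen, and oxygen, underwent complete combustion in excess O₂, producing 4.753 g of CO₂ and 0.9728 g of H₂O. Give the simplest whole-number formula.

mol C = 4.753 g CO₂ ÷ 44.009 g/mol = 0.10800 mol
mol H = 2 × 0.9728 g H₂O ÷ 18.015 g/mol = 0.10800 mol
mass O = 2.366 − (1.2972 + 0.10886) = 0.95994 g → mol O = 0.95994 ÷ 15.999 = 0.060000 mol
Divide by the smallest (0.060000 mol): C 1.800, H 1.800, O 1.000
Multiplying each by 5 gives whole numbers: C 9.00, H 9.00, O 5.00

C9H9O5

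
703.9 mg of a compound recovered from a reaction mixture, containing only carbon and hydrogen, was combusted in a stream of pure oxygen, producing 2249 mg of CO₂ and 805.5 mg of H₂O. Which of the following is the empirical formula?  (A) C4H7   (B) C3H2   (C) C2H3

mol C = 2.249 g CO₂ ÷ 44.009 g/mol = 0.051103 mol
mol H = 2 × 0.8055 g H₂O ÷ 18.015 g/mol = 0.089425 mol
Divide by the smallest (0.051103 mol): C 1.000, H 1.750
Multiplying each by 4 gives whole numbers: C 4.00, H 7.00

(A) C4H7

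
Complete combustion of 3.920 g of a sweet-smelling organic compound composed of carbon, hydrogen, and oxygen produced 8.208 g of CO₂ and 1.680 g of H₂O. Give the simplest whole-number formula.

C2H2O

mol C = 8.208 g CO₂ ÷ 44.009 g/mol = 0.18651 mol
mol H = 2 × 1.680 g H₂O ÷ 18.015 g/mol = 0.18651 mol
mass O = 3.920 − (2.2401 + 0.18800) = 1.4919 g → mol O = 1.4919 ÷ 15.999 = 0.093247 mol
Divide by the smallest (0.093247 mol): C 2.000, H 2.000, O 1.000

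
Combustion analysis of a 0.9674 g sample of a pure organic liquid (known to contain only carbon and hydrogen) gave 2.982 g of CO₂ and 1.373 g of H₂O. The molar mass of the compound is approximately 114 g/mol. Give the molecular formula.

mol C = 2.982 g CO₂ ÷ 44.009 g/mol = 0.067759 mol
mol H = 2 × 1.373 g H₂O ÷ 18.015 g/mol = 0.15243 mol
Divide by the smallest (0.067759 mol): C 1.000, H 2.250
Multiplying each by 4 gives whole numbers: C 4.00, H 9.00
Empirical formula: C4H9
Empirical-formula mass = 57.12 g/mol; 114 ÷ 57.12 ≈ 2, so the molecular formula is C8H18.

C8H18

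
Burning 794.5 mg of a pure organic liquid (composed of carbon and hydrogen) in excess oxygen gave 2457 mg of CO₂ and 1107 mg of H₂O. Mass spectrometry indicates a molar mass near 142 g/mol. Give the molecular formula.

mol C = 2.457 g CO₂ ÷ 44.009 g/mol = 0.055829 mol
mol H = 2 × 1.107 g H₂O ÷ 18.015 g/mol = 0.12290 mol
Divide by the smallest (0.055829 mol): C 1.000, H 2.201
Multiplying each by 5 gives whole numbers: C 5.00, H 11.01
Empirical formula: C5H11
Empirical-formula mass = 71.14 g/mol; 142 ÷ 71.14 ≈ 2, so the molecular formula is C10H22.

C10H22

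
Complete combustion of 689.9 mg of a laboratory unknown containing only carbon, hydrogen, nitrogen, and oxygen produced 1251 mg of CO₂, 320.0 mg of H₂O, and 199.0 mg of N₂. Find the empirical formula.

C4H5N2O

mol C = 1.251 g CO₂ ÷ 44.009 g/mol = 0.028426 mol
mol H = 2 × 0.3200 g H₂O ÷ 18.015 g/mol = 0.035526 mol
mol N = 2 × 0.1990 g N₂ ÷ 28.014 g/mol = 0.014207 mol
mass O = 0.6899 − (0.34142 + 0.035810 + 0.19900) = 0.11367 g → mol O = 0.11367 ÷ 15.999 = 0.0071045 mol
Divide by the smallest (0.0071045 mol): C 4.001, H 5.000, N 2.000, O 1.000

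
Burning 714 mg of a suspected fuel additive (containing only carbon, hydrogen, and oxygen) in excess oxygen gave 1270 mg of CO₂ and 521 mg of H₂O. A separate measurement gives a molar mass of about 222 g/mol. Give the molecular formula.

mol C = 1.27 g CO₂ ÷ 44.009 g/mol = 0.02886 mol
mol H = 2 × 0.521 g H₂O ÷ 18.015 g/mol = 0.05784 mol
mass O = 0.714 − (0.3466 + 0.05830) = 0.3091 g → mol O = 0.3091 ÷ 15.999 = 0.01932 mol
Divide by the smallest (0.01932 mol): C 1.494, H 2.994, O 1.000
Multiplying each by 2 gives whole numbers: C 2.99, H 5.99, O 2.00
Empirical formula: C3H6O2
Empirical-formula mass = 74.08 g/mol; 222 ÷ 74.08 ≈ 3, so the molecular formula is C9H18O6.

C9H18O6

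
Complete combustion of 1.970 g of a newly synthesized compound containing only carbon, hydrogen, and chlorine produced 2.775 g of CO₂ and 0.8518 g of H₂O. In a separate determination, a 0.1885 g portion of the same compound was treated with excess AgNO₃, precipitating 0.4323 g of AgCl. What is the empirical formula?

mol C = 2.775 g CO₂ ÷ 44.009 g/mol = 0.063055 mol
mol H = 2 × 0.8518 g H₂O ÷ 18.015 g/mol = 0.094566 mol
From the AgCl data: mol Cl per gram of compound = (0.4323 ÷ 143.318) ÷ 0.1885 = 0.016002 mol/g, so in the 1.970 g combustion sample mol Cl = 0.031524 mol
Divide by the smallest (0.031524 mol): C 2.000, H 3.000, Cl 1.000

C2H3Cl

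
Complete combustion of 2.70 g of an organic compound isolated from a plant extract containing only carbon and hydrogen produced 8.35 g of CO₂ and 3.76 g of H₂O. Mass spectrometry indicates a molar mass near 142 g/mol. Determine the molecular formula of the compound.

C10H22

mol C = 8.35 g CO₂ ÷ 44.009 g/mol = 0.1897 mol
mol H = 2 × 3.76 g H₂O ÷ 18.015 g/mol = 0.4174 mol
Divide by the smallest (0.1897 mol): C 1.000, H 2.200
Multiplying each by 5 gives whole numbers: C 5.00, H 11.00
Empirical formula: C5H11
Empirical-formula mass = 71.14 g/mol; 142 ÷ 71.14 ≈ 2, so the molecular formula is C10H22.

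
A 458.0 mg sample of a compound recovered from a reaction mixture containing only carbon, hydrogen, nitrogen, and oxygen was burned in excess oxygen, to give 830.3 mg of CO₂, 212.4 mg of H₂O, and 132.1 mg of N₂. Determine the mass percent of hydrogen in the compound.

5.19%

mol C = 0.8303 g CO₂ ÷ 44.009 g/mol = 0.018867 mol
mol H = 2 × 0.2124 g H₂O ÷ 18.015 g/mol = 0.023580 mol
mol N = 2 × 0.1321 g N₂ ÷ 28.014 g/mol = 0.0094310 mol
mass O = 0.4580 − (0.22661 + 0.023769 + 0.13210) = 0.075524 g → mol O = 0.075524 ÷ 15.999 = 0.0047206 mol
mass % H = 0.023769 g ÷ 0.4580 g × 100%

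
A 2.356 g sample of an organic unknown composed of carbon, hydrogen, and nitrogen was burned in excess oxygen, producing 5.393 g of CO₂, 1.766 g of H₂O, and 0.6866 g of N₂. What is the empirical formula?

mol C = 5.393 g CO₂ ÷ 44.009 g/mol = 0.12254 mol
mol H = 2 × 1.766 g H₂O ÷ 18.015 g/mol = 0.19606 mol
mol N = 2 × 0.6866 g N₂ ÷ 28.014 g/mol = 0.049018 mol
Divide by the smallest (0.049018 mol): C 2.500, H 4.000, N 1.000
Multiplying each by 2 gives whole numbers: C 5.00, H 8.00, N 2.00

C5H8N2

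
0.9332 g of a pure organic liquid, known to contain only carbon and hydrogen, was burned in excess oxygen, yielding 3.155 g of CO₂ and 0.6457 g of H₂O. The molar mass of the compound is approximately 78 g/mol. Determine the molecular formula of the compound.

mol C = 3.155 g CO₂ ÷ 44.009 g/mol = 0.071690 mol
mol H = 2 × 0.6457 g H₂O ÷ 18.015 g/mol = 0.071685 mol
Divide by the smallest (0.071685 mol): C 1.000, H 1.000
Empirical formula: CH
Empirical-formula mass = 13.02 g/mol; 78 ÷ 13.02 ≈ 6, so the molecular formula is C6H6.

C6H6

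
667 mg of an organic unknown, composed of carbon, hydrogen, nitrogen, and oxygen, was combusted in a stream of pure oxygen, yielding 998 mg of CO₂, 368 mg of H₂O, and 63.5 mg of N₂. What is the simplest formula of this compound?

C5H9NO4

mol C = 0.998 g CO₂ ÷ 44.009 g/mol = 0.02268 mol
mol H = 2 × 0.368 g H₂O ÷ 18.015 g/mol = 0.04085 mol
mol N = 2 × 0.0635 g N₂ ÷ 28.014 g/mol = 0.004533 mol
mass O = 0.667 − (0.2724 + 0.04118 + 0.06350) = 0.2899 g → mol O = 0.2899 ÷ 15.999 = 0.01812 mol
Divide by the smallest (0.004533 mol): C 5.002, H 9.012, N 1.000, O 3.998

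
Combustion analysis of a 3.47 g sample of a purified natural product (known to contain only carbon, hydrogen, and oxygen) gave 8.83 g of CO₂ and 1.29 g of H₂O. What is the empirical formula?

C7H5O2

mol C = 8.83 g CO₂ ÷ 44.009 g/mol = 0.2006 mol
mol H = 2 × 1.29 g H₂O ÷ 18.015 g/mol = 0.1432 mol
mass O = 3.47 − (2.410 + 0.1444) = 0.9157 g → mol O = 0.9157 ÷ 15.999 = 0.05724 mol
Divide by the smallest (0.05724 mol): C 3.505, H 2.502, O 1.000
Multiplying each by 2 gives whole numbers: C 7.01, H 5.00, O 2.00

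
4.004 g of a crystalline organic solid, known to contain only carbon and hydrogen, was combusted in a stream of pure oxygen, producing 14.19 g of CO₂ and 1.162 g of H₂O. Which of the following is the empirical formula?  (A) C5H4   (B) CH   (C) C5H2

mol C = 14.19 g CO₂ ÷ 44.009 g/mol = 0.32243 mol
mol H = 2 × 1.162 g H₂O ÷ 18.015 g/mol = 0.12900 mol
Divide by the smallest (0.12900 mol): C 2.499, H 1.000
Multiplying each by 2 gives whole numbers: C 5.00, H 2.00

(C) C5H2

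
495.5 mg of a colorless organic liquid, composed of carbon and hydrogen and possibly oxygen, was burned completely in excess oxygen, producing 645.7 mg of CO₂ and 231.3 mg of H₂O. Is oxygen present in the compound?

mol C = 0.6457 g CO₂ ÷ 44.009 g/mol = 0.014672 mol
mol H = 2 × 0.2313 g H₂O ÷ 18.015 g/mol = 0.025679 mol
C and H account for only 0.20211 g of the 0.4955 g sample; the remaining 0.29339 g must be oxygen.

yes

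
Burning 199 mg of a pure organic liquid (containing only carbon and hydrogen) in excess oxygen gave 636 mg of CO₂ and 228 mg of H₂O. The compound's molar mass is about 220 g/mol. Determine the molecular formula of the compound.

C16H28

mol C = 0.636 g CO₂ ÷ 44.009 g/mol = 0.01445 mol
mol H = 2 × 0.228 g H₂O ÷ 18.015 g/mol = 0.02531 mol
Divide by the smallest (0.01445 mol): C 1.000, H 1.752
Multiplying each by 4 gives whole numbers: C 4.00, H 7.01
Empirical formula: C4H7
Empirical-formula mass = 55.10 g/mol; 220 ÷ 55.10 ≈ 4, so the molecular formula is C16H28.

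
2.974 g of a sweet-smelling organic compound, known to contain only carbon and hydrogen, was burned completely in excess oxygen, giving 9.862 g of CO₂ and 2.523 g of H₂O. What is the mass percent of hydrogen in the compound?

9.49%

mol C = 9.862 g CO₂ ÷ 44.009 g/mol = 0.22409 mol
mol H = 2 × 2.523 g H₂O ÷ 18.015 g/mol = 0.28010 mol
mass % H = 0.28234 g ÷ 2.974 g × 100%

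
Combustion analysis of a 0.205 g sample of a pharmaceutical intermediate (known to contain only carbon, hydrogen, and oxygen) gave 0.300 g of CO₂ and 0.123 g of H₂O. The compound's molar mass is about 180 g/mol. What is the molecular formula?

mol C = 0.300 g CO₂ ÷ 44.009 g/mol = 0.006817 mol
mol H = 2 × 0.123 g H₂O ÷ 18.015 g/mol = 0.01366 mol
mass O = 0.205 − (0.08188 + 0.01376) = 0.1094 g → mol O = 0.1094 ÷ 15.999 = 0.006835 mol
Divide by the smallest (0.006817 mol): C 1.000, H 2.003, O 1.003
Empirical formula: CH2O
Empirical-formula mass = 30.03 g/mol; 180 ÷ 30.03 ≈ 6, so the molecular formula is C6H12O6.

C6H12O6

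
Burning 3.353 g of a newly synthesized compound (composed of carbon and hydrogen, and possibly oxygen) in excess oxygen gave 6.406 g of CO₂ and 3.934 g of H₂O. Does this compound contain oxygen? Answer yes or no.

yes

mol C = 6.406 g CO₂ ÷ 44.009 g/mol = 0.14556 mol
mol H = 2 × 3.934 g H₂O ÷ 18.015 g/mol = 0.43675 mol
C and H account for only 2.1886 g of the 3.353 g sample; the remaining 1.1644 g must be oxygen.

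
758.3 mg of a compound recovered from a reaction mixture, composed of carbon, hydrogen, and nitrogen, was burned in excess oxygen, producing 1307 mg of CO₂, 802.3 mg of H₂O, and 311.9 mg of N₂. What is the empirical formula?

C4H12N3

mol C = 1.307 g CO₂ ÷ 44.009 g/mol = 0.029698 mol
mol H = 2 × 0.8023 g H₂O ÷ 18.015 g/mol = 0.089070 mol
mol N = 2 × 0.3119 g N₂ ÷ 28.014 g/mol = 0.022267 mol
Divide by the smallest (0.022267 mol): C 1.334, H 4.000, N 1.000
Multiplying each by 3 gives whole numbers: C 4.00, H 12.00, N 3.00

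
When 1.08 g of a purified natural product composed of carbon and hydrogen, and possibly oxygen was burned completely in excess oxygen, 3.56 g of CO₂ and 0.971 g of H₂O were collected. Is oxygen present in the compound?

mol C = 3.56 g CO₂ ÷ 44.009 g/mol = 0.08089 mol
mol H = 2 × 0.971 g H₂O ÷ 18.015 g/mol = 0.1078 mol
C and H together account for 1.080 g — essentially the entire 1.08 g sample — so the compound contains no oxygen.

no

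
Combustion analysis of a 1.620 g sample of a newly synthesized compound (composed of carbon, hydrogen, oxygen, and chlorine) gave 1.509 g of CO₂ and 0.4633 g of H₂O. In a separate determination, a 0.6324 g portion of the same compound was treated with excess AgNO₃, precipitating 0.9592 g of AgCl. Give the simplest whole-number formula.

C2H3ClO2

mol C = 1.509 g CO₂ ÷ 44.009 g/mol = 0.034288 mol
mol H = 2 × 0.4633 g H₂O ÷ 18.015 g/mol = 0.051435 mol
From the AgCl data: mol Cl per gram of compound = (0.9592 ÷ 143.318) ÷ 0.6324 = 0.010583 mol/g, so in the 1.620 g combustion sample mol Cl = 0.017145 mol
mass O = 1.620 − (0.41184 + 0.051846 + 0.60778) = 0.54853 g → mol O = 0.54853 ÷ 15.999 = 0.034285 mol
Divide by the smallest (0.017145 mol): C 2.000, H 3.000, Cl 1.000, O 2.000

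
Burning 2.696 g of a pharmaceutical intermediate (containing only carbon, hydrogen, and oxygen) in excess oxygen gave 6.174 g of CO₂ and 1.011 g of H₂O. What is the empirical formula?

mol C = 6.174 g CO₂ ÷ 44.009 g/mol = 0.14029 mol
mol H = 2 × 1.011 g H₂O ÷ 18.015 g/mol = 0.11224 mol
mass O = 2.696 − (1.6850 + 0.11314) = 0.89785 g → mol O = 0.89785 ÷ 15.999 = 0.056119 mol
Divide by the smallest (0.056119 mol): C 2.500, H 2.000, O 1.000
Multiplying each by 2 gives whole numbers: C 5.00, H 4.00, O 2.00

C5H4O2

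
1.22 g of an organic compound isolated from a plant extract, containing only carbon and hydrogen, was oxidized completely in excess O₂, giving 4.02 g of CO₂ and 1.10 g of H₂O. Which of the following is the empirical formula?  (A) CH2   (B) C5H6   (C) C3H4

(C) C3H4

mol C = 4.02 g CO₂ ÷ 44.009 g/mol = 0.09134 mol
mol H = 2 × 1.10 g H₂O ÷ 18.015 g/mol = 0.1221 mol
Divide by the smallest (0.09134 mol): C 1.000, H 1.337
Multiplying each by 3 gives whole numbers: C 3.00, H 4.01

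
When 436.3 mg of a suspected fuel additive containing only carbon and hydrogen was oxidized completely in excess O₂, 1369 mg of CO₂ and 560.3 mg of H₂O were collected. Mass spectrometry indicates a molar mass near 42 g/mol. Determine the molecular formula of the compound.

C3H6

mol C = 1.369 g CO₂ ÷ 44.009 g/mol = 0.031107 mol
mol H = 2 × 0.5603 g H₂O ÷ 18.015 g/mol = 0.062204 mol
Divide by the smallest (0.031107 mol): C 1.000, H 2.000
Empirical formula: CH2
Empirical-formula mass = 14.03 g/mol; 42 ÷ 14.03 ≈ 3, so the molecular formula is C3H6.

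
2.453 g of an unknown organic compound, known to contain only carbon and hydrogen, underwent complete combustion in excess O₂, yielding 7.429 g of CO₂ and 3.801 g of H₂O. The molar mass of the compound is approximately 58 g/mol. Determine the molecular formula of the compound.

C4H10

mol C = 7.429 g CO₂ ÷ 44.009 g/mol = 0.16881 mol
mol H = 2 × 3.801 g H₂O ÷ 18.015 g/mol = 0.42198 mol
Divide by the smallest (0.16881 mol): C 1.000, H 2.500
Multiplying each by 2 gives whole numbers: C 2.00, H 5.00
Empirical formula: C2H5
Empirical-formula mass = 29.06 g/mol; 58 ÷ 29.06 ≈ 2, so the molecular formula is C4H10.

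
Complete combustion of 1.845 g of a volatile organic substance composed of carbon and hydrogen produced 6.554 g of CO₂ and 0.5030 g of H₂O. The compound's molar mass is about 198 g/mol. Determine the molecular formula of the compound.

mol C = 6.554 g CO₂ ÷ 44.009 g/mol = 0.14892 mol
mol H = 2 × 0.5030 g H₂O ÷ 18.015 g/mol = 0.055842 mol
Divide by the smallest (0.055842 mol): C 2.667, H 1.000
Multiplying each by 3 gives whole numbers: C 8.00, H 3.00
Empirical formula: C8H3
Empirical-formula mass = 99.11 g/mol; 198 ÷ 99.11 ≈ 2, so the molecular formula is C16H6.

C16H6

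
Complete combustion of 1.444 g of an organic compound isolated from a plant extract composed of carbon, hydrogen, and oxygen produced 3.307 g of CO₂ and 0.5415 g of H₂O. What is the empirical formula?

C5H4O2

mol C = 3.307 g CO₂ ÷ 44.009 g/mol = 0.075144 mol
mol H = 2 × 0.5415 g H₂O ÷ 18.015 g/mol = 0.060117 mol
mass O = 1.444 − (0.90255 + 0.060598) = 0.48085 g → mol O = 0.48085 ÷ 15.999 = 0.030055 mol
Divide by the smallest (0.030055 mol): C 2.500, H 2.000, O 1.000
Multiplying each by 2 gives whole numbers: C 5.00, H 4.00, O 2.00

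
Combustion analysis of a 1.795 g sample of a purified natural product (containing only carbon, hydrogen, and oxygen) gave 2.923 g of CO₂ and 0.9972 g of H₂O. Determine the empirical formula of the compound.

C6H10O5

mol C = 2.923 g CO₂ ÷ 44.009 g/mol = 0.066418 mol
mol H = 2 × 0.9972 g H₂O ÷ 18.015 g/mol = 0.11071 mol
mass O = 1.795 − (0.79775 + 0.11159) = 0.88566 g → mol O = 0.88566 ÷ 15.999 = 0.055357 mol
Divide by the smallest (0.055357 mol): C 1.200, H 2.000, O 1.000
Multiplying each by 5 gives whole numbers: C 6.00, H 10.00, O 5.00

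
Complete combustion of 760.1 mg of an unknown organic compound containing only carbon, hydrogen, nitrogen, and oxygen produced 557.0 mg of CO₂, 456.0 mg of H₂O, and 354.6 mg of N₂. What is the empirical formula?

mol C = 0.5570 g CO₂ ÷ 44.009 g/mol = 0.012657 mol
mol H = 2 × 0.4560 g H₂O ÷ 18.015 g/mol = 0.050624 mol
mol N = 2 × 0.3546 g N₂ ÷ 28.014 g/mol = 0.025316 mol
mass O = 0.7601 − (0.15202 + 0.051029 + 0.35460) = 0.20245 g → mol O = 0.20245 ÷ 15.999 = 0.012654 mol
Divide by the smallest (0.012654 mol): C 1.000, H 4.001, N 2.001, O 1.000

CH4N2O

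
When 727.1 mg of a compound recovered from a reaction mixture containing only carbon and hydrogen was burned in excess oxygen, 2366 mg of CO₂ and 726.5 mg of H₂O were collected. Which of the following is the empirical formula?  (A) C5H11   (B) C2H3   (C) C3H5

(B) C2H3

mol C = 2.366 g CO₂ ÷ 44.009 g/mol = 0.053762 mol
mol H = 2 × 0.7265 g H₂O ÷ 18.015 g/mol = 0.080655 mol
Divide by the smallest (0.053762 mol): C 1.000, H 1.500
Multiplying each by 2 gives whole numbers: C 2.00, H 3.00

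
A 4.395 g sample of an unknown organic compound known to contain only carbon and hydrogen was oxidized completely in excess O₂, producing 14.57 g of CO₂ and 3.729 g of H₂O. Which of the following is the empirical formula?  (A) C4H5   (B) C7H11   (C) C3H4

(A) C4H5

mol C = 14.57 g CO₂ ÷ 44.009 g/mol = 0.33107 mol
mol H = 2 × 3.729 g H₂O ÷ 18.015 g/mol = 0.41399 mol
Divide by the smallest (0.33107 mol): C 1.000, H 1.250
Multiplying each by 4 gives whole numbers: C 4.00, H 5.00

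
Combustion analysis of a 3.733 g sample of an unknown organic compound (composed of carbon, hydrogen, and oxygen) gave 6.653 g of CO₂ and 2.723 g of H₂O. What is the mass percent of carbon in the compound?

mol C = 6.653 g CO₂ ÷ 44.009 g/mol = 0.15117 mol
mol H = 2 × 2.723 g H₂O ÷ 18.015 g/mol = 0.30230 mol
mass O = 3.733 − (1.8157 + 0.30472) = 1.6125 g → mol O = 1.6125 ÷ 15.999 = 0.10079 mol
mass % C = 1.8157 g ÷ 3.733 g × 100%

48.64%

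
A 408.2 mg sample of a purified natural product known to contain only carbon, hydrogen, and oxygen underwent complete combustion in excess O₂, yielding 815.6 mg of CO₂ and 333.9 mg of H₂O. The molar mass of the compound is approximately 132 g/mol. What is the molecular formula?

mol C = 0.8156 g CO₂ ÷ 44.009 g/mol = 0.018533 mol
mol H = 2 × 0.3339 g H₂O ÷ 18.015 g/mol = 0.037069 mol
mass O = 0.4082 − (0.22259 + 0.037366) = 0.14824 g → mol O = 0.14824 ÷ 15.999 = 0.0092656 mol
Divide by the smallest (0.0092656 mol): C 2.000, H 4.001, O 1.000
Empirical formula: C2H4O
Empirical-formula mass = 44.05 g/mol; 132 ÷ 44.05 ≈ 3, so the molecular formula is C6H12O3.

C6H12O3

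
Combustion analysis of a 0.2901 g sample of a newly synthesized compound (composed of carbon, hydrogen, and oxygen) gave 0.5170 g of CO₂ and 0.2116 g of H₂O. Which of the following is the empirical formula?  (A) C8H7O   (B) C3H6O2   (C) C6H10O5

(B) C3H6O2

mol C = 0.5170 g CO₂ ÷ 44.009 g/mol = 0.011748 mol
mol H = 2 × 0.2116 g H₂O ÷ 18.015 g/mol = 0.023492 mol
mass O = 0.2901 − (0.14110 + 0.023679) = 0.12532 g → mol O = 0.12532 ÷ 15.999 = 0.0078330 mol
Divide by the smallest (0.0078330 mol): C 1.500, H 2.999, O 1.000
Multiplying each by 2 gives whole numbers: C 3.00, H 6.00, O 2.00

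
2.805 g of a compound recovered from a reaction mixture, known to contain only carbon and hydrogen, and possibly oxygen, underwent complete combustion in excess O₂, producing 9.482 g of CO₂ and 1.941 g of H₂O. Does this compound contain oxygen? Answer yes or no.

no

mol C = 9.482 g CO₂ ÷ 44.009 g/mol = 0.21546 mol
mol H = 2 × 1.941 g H₂O ÷ 18.015 g/mol = 0.21549 mol
C and H together account for 2.8051 g — essentially the entire 2.805 g sample — so the compound contains no oxygen.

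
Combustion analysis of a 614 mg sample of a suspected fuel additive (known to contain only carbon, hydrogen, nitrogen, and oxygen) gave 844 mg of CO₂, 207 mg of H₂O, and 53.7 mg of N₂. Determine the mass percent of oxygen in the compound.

mol C = 0.844 g CO₂ ÷ 44.009 g/mol = 0.01918 mol
mol H = 2 × 0.207 g H₂O ÷ 18.015 g/mol = 0.02298 mol
mol N = 2 × 0.0537 g N₂ ÷ 28.014 g/mol = 0.003834 mol
mass O = 0.614 − (0.2303 + 0.02316 + 0.05370) = 0.3068 g → mol O = 0.3068 ÷ 15.999 = 0.01918 mol
mass % O = 0.3068 g ÷ 0.614 g × 100%

50.0%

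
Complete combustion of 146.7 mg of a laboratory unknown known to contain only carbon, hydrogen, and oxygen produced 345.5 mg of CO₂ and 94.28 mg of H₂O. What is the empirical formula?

C3H4O

mol C = 0.3455 g CO₂ ÷ 44.009 g/mol = 0.0078507 mol
mol H = 2 × 0.09428 g H₂O ÷ 18.015 g/mol = 0.010467 mol
mass O = 0.1467 − (0.094294 + 0.010551) = 0.041855 g → mol O = 0.041855 ÷ 15.999 = 0.0026161 mol
Divide by the smallest (0.0026161 mol): C 3.001, H 4.001, O 1.000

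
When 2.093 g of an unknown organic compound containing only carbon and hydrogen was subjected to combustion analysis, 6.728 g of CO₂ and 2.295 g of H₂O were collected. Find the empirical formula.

mol C = 6.728 g CO₂ ÷ 44.009 g/mol = 0.15288 mol
mol H = 2 × 2.295 g H₂O ÷ 18.015 g/mol = 0.25479 mol
Divide by the smallest (0.15288 mol): C 1.000, H 1.667
Multiplying each by 3 gives whole numbers: C 3.00, H 5.00

C3H5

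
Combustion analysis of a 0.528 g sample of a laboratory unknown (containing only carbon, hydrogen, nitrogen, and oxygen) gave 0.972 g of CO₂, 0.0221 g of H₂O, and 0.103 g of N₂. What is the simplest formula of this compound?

C9HN3O4

mol C = 0.972 g CO₂ ÷ 44.009 g/mol = 0.02209 mol
mol H = 2 × 0.0221 g H₂O ÷ 18.015 g/mol = 0.002454 mol
mol N = 2 × 0.103 g N₂ ÷ 28.014 g/mol = 0.007353 mol
mass O = 0.528 − (0.2653 + 0.002473 + 0.1030) = 0.1572 g → mol O = 0.1572 ÷ 15.999 = 0.009829 mol
Divide by the smallest (0.002454 mol): C 9.002, H 1.000, N 2.997, O 4.006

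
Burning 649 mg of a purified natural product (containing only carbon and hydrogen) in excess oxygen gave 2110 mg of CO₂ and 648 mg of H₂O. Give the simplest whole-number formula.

mol C = 2.11 g CO₂ ÷ 44.009 g/mol = 0.04794 mol
mol H = 2 × 0.648 g H₂O ÷ 18.015 g/mol = 0.07194 mol
Divide by the smallest (0.04794 mol): C 1.000, H 1.500
Multiplying each by 2 gives whole numbers: C 2.00, H 3.00

C2H3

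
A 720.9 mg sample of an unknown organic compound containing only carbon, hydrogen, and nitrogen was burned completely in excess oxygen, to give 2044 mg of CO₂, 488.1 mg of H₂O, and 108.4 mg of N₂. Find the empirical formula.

C6H7N

mol C = 2.044 g CO₂ ÷ 44.009 g/mol = 0.046445 mol
mol H = 2 × 0.4881 g H₂O ÷ 18.015 g/mol = 0.054188 mol
mol N = 2 × 0.1084 g N₂ ÷ 28.014 g/mol = 0.0077390 mol
Divide by the smallest (0.0077390 mol): C 6.001, H 7.002, N 1.000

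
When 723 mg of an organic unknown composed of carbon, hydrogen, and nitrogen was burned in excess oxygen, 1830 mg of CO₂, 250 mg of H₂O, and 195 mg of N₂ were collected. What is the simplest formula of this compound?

mol C = 1.83 g CO₂ ÷ 44.009 g/mol = 0.04158 mol
mol H = 2 × 0.250 g H₂O ÷ 18.015 g/mol = 0.02775 mol
mol N = 2 × 0.195 g N₂ ÷ 28.014 g/mol = 0.01392 mol
Divide by the smallest (0.01392 mol): C 2.987, H 1.994, N 1.000

C3H2N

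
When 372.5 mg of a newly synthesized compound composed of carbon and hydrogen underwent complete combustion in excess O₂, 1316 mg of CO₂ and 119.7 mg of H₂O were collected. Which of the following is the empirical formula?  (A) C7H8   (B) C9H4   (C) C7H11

mol C = 1.316 g CO₂ ÷ 44.009 g/mol = 0.029903 mol
mol H = 2 × 0.1197 g H₂O ÷ 18.015 g/mol = 0.013289 mol
Divide by the smallest (0.013289 mol): C 2.250, H 1.000
Multiplying each by 4 gives whole numbers: C 9.00, H 4.00

(B) C9H4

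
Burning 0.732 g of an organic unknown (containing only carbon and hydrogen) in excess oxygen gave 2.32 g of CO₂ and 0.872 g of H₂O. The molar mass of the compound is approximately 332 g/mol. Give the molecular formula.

mol C = 2.32 g CO₂ ÷ 44.009 g/mol = 0.05272 mol
mol H = 2 × 0.872 g H₂O ÷ 18.015 g/mol = 0.09681 mol
Divide by the smallest (0.05272 mol): C 1.000, H 1.836
Multiplying each by 6 gives whole numbers: C 6.00, H 11.02
Empirical formula: C6H11
Empirical-formula mass = 83.15 g/mol; 332 ÷ 83.15 ≈ 4, so the molecular formula is C24H44.

C24H44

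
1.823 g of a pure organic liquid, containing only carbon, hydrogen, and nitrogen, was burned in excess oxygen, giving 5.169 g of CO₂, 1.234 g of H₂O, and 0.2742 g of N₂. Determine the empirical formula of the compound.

mol C = 5.169 g CO₂ ÷ 44.009 g/mol = 0.11745 mol
mol H = 2 × 1.234 g H₂O ÷ 18.015 g/mol = 0.13700 mol
mol N = 2 × 0.2742 g N₂ ÷ 28.014 g/mol = 0.019576 mol
Divide by the smallest (0.019576 mol): C 6.000, H 6.998, N 1.000

C6H7N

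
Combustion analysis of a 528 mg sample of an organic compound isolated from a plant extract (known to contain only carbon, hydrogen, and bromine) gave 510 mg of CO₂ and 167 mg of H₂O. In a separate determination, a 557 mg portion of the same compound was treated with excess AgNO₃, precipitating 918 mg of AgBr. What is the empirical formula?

mol C = 0.510 g CO₂ ÷ 44.009 g/mol = 0.01159 mol
mol H = 2 × 0.167 g H₂O ÷ 18.015 g/mol = 0.01854 mol
From the AgBr data: mol Br per gram of compound = (0.918 ÷ 187.772) ÷ 0.557 = 0.008777 mol/g, so in the 0.528 g combustion sample mol Br = 0.004634 mol
Divide by the smallest (0.004634 mol): C 2.501, H 4.001, Br 1.000
Multiplying each by 2 gives whole numbers: C 5.00, H 8.00, Br 2.00

C5H8Br2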